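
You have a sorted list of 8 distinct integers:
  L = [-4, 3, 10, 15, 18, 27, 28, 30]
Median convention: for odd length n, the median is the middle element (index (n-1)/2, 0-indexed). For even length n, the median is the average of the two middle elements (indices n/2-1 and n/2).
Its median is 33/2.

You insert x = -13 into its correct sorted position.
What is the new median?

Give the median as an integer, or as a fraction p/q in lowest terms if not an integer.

Answer: 15

Derivation:
Old list (sorted, length 8): [-4, 3, 10, 15, 18, 27, 28, 30]
Old median = 33/2
Insert x = -13
Old length even (8). Middle pair: indices 3,4 = 15,18.
New length odd (9). New median = single middle element.
x = -13: 0 elements are < x, 8 elements are > x.
New sorted list: [-13, -4, 3, 10, 15, 18, 27, 28, 30]
New median = 15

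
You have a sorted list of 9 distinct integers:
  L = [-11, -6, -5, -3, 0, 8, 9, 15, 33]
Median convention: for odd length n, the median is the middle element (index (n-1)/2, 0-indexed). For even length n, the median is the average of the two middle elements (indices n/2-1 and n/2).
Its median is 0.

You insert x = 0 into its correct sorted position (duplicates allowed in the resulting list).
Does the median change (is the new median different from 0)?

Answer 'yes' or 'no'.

Old median = 0
Insert x = 0
New median = 0
Changed? no

Answer: no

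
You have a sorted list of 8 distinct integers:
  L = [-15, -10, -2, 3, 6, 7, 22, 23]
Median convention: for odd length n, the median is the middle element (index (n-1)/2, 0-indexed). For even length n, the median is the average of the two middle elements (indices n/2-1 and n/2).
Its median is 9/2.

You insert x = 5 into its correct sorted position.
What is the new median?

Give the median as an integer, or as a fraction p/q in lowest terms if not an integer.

Old list (sorted, length 8): [-15, -10, -2, 3, 6, 7, 22, 23]
Old median = 9/2
Insert x = 5
Old length even (8). Middle pair: indices 3,4 = 3,6.
New length odd (9). New median = single middle element.
x = 5: 4 elements are < x, 4 elements are > x.
New sorted list: [-15, -10, -2, 3, 5, 6, 7, 22, 23]
New median = 5

Answer: 5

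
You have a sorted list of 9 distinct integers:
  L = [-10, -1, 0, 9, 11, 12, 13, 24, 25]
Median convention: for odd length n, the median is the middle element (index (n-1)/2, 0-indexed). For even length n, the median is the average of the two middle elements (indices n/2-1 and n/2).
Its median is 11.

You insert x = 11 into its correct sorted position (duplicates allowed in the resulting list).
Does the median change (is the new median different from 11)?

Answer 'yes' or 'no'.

Answer: no

Derivation:
Old median = 11
Insert x = 11
New median = 11
Changed? no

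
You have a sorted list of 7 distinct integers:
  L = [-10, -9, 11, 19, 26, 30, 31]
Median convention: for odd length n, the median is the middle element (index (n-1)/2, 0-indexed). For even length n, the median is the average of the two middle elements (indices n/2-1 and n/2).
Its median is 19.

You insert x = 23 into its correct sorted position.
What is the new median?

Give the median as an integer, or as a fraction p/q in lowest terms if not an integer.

Old list (sorted, length 7): [-10, -9, 11, 19, 26, 30, 31]
Old median = 19
Insert x = 23
Old length odd (7). Middle was index 3 = 19.
New length even (8). New median = avg of two middle elements.
x = 23: 4 elements are < x, 3 elements are > x.
New sorted list: [-10, -9, 11, 19, 23, 26, 30, 31]
New median = 21

Answer: 21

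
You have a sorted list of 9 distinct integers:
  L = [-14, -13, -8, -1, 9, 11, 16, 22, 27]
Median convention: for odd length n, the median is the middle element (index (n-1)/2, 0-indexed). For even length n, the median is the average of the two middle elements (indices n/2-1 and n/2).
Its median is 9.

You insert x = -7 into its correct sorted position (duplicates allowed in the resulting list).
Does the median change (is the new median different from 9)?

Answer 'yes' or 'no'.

Old median = 9
Insert x = -7
New median = 4
Changed? yes

Answer: yes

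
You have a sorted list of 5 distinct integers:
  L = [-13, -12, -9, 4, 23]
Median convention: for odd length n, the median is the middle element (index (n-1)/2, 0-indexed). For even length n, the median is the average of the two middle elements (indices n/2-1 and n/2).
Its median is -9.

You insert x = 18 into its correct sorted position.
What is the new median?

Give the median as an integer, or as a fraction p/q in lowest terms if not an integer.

Answer: -5/2

Derivation:
Old list (sorted, length 5): [-13, -12, -9, 4, 23]
Old median = -9
Insert x = 18
Old length odd (5). Middle was index 2 = -9.
New length even (6). New median = avg of two middle elements.
x = 18: 4 elements are < x, 1 elements are > x.
New sorted list: [-13, -12, -9, 4, 18, 23]
New median = -5/2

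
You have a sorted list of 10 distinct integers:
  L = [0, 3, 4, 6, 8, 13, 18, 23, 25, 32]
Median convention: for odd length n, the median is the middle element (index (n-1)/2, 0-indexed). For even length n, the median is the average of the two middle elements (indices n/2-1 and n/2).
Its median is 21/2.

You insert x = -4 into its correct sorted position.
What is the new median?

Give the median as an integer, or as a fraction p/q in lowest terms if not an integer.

Answer: 8

Derivation:
Old list (sorted, length 10): [0, 3, 4, 6, 8, 13, 18, 23, 25, 32]
Old median = 21/2
Insert x = -4
Old length even (10). Middle pair: indices 4,5 = 8,13.
New length odd (11). New median = single middle element.
x = -4: 0 elements are < x, 10 elements are > x.
New sorted list: [-4, 0, 3, 4, 6, 8, 13, 18, 23, 25, 32]
New median = 8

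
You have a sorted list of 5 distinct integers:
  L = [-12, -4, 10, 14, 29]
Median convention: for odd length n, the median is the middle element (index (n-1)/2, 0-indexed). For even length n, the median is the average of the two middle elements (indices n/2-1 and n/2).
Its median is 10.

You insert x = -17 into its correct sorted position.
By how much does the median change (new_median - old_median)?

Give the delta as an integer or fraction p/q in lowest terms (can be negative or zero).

Old median = 10
After inserting x = -17: new sorted = [-17, -12, -4, 10, 14, 29]
New median = 3
Delta = 3 - 10 = -7

Answer: -7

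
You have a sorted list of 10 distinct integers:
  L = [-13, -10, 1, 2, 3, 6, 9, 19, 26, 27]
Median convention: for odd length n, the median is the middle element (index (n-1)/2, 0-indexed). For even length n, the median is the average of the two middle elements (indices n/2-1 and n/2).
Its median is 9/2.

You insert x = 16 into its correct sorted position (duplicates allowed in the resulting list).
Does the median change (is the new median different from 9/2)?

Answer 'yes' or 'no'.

Answer: yes

Derivation:
Old median = 9/2
Insert x = 16
New median = 6
Changed? yes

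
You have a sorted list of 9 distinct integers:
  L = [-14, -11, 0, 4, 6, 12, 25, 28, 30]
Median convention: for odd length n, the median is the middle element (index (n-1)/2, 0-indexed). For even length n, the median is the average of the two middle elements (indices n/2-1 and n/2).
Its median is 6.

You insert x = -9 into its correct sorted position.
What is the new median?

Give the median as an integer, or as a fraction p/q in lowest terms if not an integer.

Answer: 5

Derivation:
Old list (sorted, length 9): [-14, -11, 0, 4, 6, 12, 25, 28, 30]
Old median = 6
Insert x = -9
Old length odd (9). Middle was index 4 = 6.
New length even (10). New median = avg of two middle elements.
x = -9: 2 elements are < x, 7 elements are > x.
New sorted list: [-14, -11, -9, 0, 4, 6, 12, 25, 28, 30]
New median = 5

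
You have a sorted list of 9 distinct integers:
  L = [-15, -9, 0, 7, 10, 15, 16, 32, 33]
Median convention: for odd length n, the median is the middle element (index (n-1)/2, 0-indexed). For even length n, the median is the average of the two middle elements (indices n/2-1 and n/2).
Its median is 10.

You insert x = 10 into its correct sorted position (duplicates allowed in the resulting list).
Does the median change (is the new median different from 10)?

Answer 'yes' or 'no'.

Answer: no

Derivation:
Old median = 10
Insert x = 10
New median = 10
Changed? no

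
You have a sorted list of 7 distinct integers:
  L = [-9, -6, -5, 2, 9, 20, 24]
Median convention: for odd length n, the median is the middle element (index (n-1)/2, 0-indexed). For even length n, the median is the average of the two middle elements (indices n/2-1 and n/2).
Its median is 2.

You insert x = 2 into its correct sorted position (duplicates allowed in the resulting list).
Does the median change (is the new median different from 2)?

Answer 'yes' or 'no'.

Old median = 2
Insert x = 2
New median = 2
Changed? no

Answer: no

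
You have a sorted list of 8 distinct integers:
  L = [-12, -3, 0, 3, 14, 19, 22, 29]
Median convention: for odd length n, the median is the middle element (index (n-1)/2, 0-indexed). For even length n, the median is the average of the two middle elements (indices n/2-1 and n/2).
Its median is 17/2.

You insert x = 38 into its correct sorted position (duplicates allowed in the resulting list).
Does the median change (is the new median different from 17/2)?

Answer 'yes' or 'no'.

Answer: yes

Derivation:
Old median = 17/2
Insert x = 38
New median = 14
Changed? yes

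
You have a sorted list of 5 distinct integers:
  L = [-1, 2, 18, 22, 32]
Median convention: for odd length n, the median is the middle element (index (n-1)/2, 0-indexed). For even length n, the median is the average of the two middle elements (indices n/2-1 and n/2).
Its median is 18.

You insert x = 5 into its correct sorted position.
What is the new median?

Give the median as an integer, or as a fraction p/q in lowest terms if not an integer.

Answer: 23/2

Derivation:
Old list (sorted, length 5): [-1, 2, 18, 22, 32]
Old median = 18
Insert x = 5
Old length odd (5). Middle was index 2 = 18.
New length even (6). New median = avg of two middle elements.
x = 5: 2 elements are < x, 3 elements are > x.
New sorted list: [-1, 2, 5, 18, 22, 32]
New median = 23/2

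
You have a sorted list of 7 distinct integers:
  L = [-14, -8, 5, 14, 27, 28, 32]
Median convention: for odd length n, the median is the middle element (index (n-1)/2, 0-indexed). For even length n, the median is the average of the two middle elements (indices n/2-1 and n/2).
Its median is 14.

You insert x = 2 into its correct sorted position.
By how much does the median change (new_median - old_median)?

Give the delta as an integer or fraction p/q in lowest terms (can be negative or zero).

Answer: -9/2

Derivation:
Old median = 14
After inserting x = 2: new sorted = [-14, -8, 2, 5, 14, 27, 28, 32]
New median = 19/2
Delta = 19/2 - 14 = -9/2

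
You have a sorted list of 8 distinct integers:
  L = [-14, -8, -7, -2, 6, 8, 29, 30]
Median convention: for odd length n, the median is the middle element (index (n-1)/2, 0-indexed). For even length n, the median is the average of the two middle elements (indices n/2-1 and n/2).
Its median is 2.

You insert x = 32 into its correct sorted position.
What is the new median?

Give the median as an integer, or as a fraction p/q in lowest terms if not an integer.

Answer: 6

Derivation:
Old list (sorted, length 8): [-14, -8, -7, -2, 6, 8, 29, 30]
Old median = 2
Insert x = 32
Old length even (8). Middle pair: indices 3,4 = -2,6.
New length odd (9). New median = single middle element.
x = 32: 8 elements are < x, 0 elements are > x.
New sorted list: [-14, -8, -7, -2, 6, 8, 29, 30, 32]
New median = 6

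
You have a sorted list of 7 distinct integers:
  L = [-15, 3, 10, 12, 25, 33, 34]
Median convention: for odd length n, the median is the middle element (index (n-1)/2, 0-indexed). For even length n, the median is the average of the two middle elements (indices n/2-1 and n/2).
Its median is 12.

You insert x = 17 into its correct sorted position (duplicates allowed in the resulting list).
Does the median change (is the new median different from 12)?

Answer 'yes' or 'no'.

Old median = 12
Insert x = 17
New median = 29/2
Changed? yes

Answer: yes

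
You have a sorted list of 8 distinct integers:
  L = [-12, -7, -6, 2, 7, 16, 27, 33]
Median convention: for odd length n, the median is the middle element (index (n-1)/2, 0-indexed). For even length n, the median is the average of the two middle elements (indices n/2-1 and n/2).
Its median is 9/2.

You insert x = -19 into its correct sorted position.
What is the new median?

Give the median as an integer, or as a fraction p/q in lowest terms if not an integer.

Old list (sorted, length 8): [-12, -7, -6, 2, 7, 16, 27, 33]
Old median = 9/2
Insert x = -19
Old length even (8). Middle pair: indices 3,4 = 2,7.
New length odd (9). New median = single middle element.
x = -19: 0 elements are < x, 8 elements are > x.
New sorted list: [-19, -12, -7, -6, 2, 7, 16, 27, 33]
New median = 2

Answer: 2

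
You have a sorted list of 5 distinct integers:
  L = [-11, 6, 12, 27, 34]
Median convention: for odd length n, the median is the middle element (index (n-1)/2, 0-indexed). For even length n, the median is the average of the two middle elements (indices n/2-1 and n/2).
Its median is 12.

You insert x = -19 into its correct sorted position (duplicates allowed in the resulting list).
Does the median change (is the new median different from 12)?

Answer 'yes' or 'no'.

Answer: yes

Derivation:
Old median = 12
Insert x = -19
New median = 9
Changed? yes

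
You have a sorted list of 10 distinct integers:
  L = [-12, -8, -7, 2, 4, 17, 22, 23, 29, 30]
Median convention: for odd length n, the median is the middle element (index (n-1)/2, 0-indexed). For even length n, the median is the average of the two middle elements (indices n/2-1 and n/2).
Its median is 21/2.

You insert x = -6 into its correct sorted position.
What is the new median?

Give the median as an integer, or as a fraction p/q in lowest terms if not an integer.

Old list (sorted, length 10): [-12, -8, -7, 2, 4, 17, 22, 23, 29, 30]
Old median = 21/2
Insert x = -6
Old length even (10). Middle pair: indices 4,5 = 4,17.
New length odd (11). New median = single middle element.
x = -6: 3 elements are < x, 7 elements are > x.
New sorted list: [-12, -8, -7, -6, 2, 4, 17, 22, 23, 29, 30]
New median = 4

Answer: 4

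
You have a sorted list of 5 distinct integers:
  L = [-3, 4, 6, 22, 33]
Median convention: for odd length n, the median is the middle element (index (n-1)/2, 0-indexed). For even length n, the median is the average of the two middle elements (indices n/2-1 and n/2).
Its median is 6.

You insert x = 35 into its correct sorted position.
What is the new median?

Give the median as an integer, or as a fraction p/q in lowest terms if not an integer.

Answer: 14

Derivation:
Old list (sorted, length 5): [-3, 4, 6, 22, 33]
Old median = 6
Insert x = 35
Old length odd (5). Middle was index 2 = 6.
New length even (6). New median = avg of two middle elements.
x = 35: 5 elements are < x, 0 elements are > x.
New sorted list: [-3, 4, 6, 22, 33, 35]
New median = 14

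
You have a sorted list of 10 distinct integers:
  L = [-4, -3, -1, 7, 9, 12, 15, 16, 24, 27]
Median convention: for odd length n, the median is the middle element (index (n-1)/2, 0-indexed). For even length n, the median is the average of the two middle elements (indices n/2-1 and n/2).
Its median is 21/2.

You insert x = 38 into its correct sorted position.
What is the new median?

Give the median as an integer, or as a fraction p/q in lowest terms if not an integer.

Answer: 12

Derivation:
Old list (sorted, length 10): [-4, -3, -1, 7, 9, 12, 15, 16, 24, 27]
Old median = 21/2
Insert x = 38
Old length even (10). Middle pair: indices 4,5 = 9,12.
New length odd (11). New median = single middle element.
x = 38: 10 elements are < x, 0 elements are > x.
New sorted list: [-4, -3, -1, 7, 9, 12, 15, 16, 24, 27, 38]
New median = 12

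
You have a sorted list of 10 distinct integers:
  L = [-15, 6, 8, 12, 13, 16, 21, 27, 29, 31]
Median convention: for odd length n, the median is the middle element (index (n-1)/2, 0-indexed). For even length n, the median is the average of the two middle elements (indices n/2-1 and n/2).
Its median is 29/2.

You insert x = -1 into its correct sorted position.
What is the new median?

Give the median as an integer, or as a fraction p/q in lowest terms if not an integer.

Answer: 13

Derivation:
Old list (sorted, length 10): [-15, 6, 8, 12, 13, 16, 21, 27, 29, 31]
Old median = 29/2
Insert x = -1
Old length even (10). Middle pair: indices 4,5 = 13,16.
New length odd (11). New median = single middle element.
x = -1: 1 elements are < x, 9 elements are > x.
New sorted list: [-15, -1, 6, 8, 12, 13, 16, 21, 27, 29, 31]
New median = 13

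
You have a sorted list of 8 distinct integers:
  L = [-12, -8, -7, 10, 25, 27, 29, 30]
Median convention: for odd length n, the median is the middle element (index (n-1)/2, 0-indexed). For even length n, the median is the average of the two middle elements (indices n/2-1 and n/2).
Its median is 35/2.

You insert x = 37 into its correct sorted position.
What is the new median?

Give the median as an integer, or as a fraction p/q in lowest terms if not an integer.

Old list (sorted, length 8): [-12, -8, -7, 10, 25, 27, 29, 30]
Old median = 35/2
Insert x = 37
Old length even (8). Middle pair: indices 3,4 = 10,25.
New length odd (9). New median = single middle element.
x = 37: 8 elements are < x, 0 elements are > x.
New sorted list: [-12, -8, -7, 10, 25, 27, 29, 30, 37]
New median = 25

Answer: 25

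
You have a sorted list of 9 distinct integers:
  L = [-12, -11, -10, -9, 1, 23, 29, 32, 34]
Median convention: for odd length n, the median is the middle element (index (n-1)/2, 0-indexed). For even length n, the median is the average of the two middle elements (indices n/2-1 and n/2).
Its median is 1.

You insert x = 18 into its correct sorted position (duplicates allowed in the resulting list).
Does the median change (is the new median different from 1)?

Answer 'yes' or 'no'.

Old median = 1
Insert x = 18
New median = 19/2
Changed? yes

Answer: yes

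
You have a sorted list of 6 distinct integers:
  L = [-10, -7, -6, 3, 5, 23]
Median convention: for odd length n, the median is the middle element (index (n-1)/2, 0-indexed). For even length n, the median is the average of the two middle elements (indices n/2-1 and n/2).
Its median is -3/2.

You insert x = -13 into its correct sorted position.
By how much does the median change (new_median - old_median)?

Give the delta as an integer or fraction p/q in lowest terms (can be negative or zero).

Old median = -3/2
After inserting x = -13: new sorted = [-13, -10, -7, -6, 3, 5, 23]
New median = -6
Delta = -6 - -3/2 = -9/2

Answer: -9/2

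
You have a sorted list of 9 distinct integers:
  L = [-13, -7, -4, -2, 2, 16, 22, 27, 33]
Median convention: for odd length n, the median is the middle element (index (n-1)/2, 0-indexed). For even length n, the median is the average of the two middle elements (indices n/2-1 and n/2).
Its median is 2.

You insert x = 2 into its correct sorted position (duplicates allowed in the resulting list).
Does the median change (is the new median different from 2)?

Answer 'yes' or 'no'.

Old median = 2
Insert x = 2
New median = 2
Changed? no

Answer: no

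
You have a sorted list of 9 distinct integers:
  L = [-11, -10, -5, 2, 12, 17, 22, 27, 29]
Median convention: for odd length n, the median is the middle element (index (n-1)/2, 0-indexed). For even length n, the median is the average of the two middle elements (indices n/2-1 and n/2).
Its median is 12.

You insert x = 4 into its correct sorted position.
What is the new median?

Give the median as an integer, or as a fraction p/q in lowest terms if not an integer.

Old list (sorted, length 9): [-11, -10, -5, 2, 12, 17, 22, 27, 29]
Old median = 12
Insert x = 4
Old length odd (9). Middle was index 4 = 12.
New length even (10). New median = avg of two middle elements.
x = 4: 4 elements are < x, 5 elements are > x.
New sorted list: [-11, -10, -5, 2, 4, 12, 17, 22, 27, 29]
New median = 8

Answer: 8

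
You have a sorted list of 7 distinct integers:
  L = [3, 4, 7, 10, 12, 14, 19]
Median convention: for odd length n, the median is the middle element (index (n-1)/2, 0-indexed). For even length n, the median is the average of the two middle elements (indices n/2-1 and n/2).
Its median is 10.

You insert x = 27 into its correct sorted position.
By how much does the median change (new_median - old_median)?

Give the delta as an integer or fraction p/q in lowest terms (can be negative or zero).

Answer: 1

Derivation:
Old median = 10
After inserting x = 27: new sorted = [3, 4, 7, 10, 12, 14, 19, 27]
New median = 11
Delta = 11 - 10 = 1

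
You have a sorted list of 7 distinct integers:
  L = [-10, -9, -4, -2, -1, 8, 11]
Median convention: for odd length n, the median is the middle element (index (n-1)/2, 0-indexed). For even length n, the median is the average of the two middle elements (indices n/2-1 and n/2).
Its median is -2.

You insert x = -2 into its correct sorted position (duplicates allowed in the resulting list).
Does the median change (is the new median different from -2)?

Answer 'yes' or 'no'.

Old median = -2
Insert x = -2
New median = -2
Changed? no

Answer: no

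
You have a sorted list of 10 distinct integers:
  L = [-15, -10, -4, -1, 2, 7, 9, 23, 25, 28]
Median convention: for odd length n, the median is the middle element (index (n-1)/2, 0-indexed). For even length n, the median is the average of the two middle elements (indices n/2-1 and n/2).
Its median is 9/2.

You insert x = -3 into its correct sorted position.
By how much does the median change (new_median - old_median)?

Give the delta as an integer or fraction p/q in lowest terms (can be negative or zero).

Answer: -5/2

Derivation:
Old median = 9/2
After inserting x = -3: new sorted = [-15, -10, -4, -3, -1, 2, 7, 9, 23, 25, 28]
New median = 2
Delta = 2 - 9/2 = -5/2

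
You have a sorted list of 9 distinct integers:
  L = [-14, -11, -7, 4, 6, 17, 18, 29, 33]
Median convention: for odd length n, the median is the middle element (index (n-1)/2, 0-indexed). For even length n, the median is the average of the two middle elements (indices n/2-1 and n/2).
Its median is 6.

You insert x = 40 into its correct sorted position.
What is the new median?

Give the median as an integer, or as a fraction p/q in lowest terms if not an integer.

Old list (sorted, length 9): [-14, -11, -7, 4, 6, 17, 18, 29, 33]
Old median = 6
Insert x = 40
Old length odd (9). Middle was index 4 = 6.
New length even (10). New median = avg of two middle elements.
x = 40: 9 elements are < x, 0 elements are > x.
New sorted list: [-14, -11, -7, 4, 6, 17, 18, 29, 33, 40]
New median = 23/2

Answer: 23/2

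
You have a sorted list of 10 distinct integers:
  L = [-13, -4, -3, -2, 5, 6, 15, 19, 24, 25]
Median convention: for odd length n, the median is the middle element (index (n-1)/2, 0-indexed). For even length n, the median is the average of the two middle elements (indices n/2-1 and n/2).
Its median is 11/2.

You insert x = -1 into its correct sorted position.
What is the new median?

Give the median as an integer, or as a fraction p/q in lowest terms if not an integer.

Old list (sorted, length 10): [-13, -4, -3, -2, 5, 6, 15, 19, 24, 25]
Old median = 11/2
Insert x = -1
Old length even (10). Middle pair: indices 4,5 = 5,6.
New length odd (11). New median = single middle element.
x = -1: 4 elements are < x, 6 elements are > x.
New sorted list: [-13, -4, -3, -2, -1, 5, 6, 15, 19, 24, 25]
New median = 5

Answer: 5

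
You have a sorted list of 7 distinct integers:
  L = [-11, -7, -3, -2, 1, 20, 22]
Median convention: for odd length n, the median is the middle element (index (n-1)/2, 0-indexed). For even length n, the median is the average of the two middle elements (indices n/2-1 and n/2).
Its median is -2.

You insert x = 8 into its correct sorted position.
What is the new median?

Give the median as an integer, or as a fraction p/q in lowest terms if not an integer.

Answer: -1/2

Derivation:
Old list (sorted, length 7): [-11, -7, -3, -2, 1, 20, 22]
Old median = -2
Insert x = 8
Old length odd (7). Middle was index 3 = -2.
New length even (8). New median = avg of two middle elements.
x = 8: 5 elements are < x, 2 elements are > x.
New sorted list: [-11, -7, -3, -2, 1, 8, 20, 22]
New median = -1/2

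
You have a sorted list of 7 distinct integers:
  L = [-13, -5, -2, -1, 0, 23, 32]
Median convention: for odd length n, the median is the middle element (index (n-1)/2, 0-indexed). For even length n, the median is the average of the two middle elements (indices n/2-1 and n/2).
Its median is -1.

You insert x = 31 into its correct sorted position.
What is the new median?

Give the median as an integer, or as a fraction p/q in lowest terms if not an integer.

Old list (sorted, length 7): [-13, -5, -2, -1, 0, 23, 32]
Old median = -1
Insert x = 31
Old length odd (7). Middle was index 3 = -1.
New length even (8). New median = avg of two middle elements.
x = 31: 6 elements are < x, 1 elements are > x.
New sorted list: [-13, -5, -2, -1, 0, 23, 31, 32]
New median = -1/2

Answer: -1/2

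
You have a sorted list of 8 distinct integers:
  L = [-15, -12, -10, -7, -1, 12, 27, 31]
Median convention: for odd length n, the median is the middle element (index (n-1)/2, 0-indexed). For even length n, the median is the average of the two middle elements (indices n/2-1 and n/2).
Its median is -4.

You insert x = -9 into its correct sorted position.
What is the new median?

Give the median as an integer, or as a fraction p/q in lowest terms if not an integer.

Old list (sorted, length 8): [-15, -12, -10, -7, -1, 12, 27, 31]
Old median = -4
Insert x = -9
Old length even (8). Middle pair: indices 3,4 = -7,-1.
New length odd (9). New median = single middle element.
x = -9: 3 elements are < x, 5 elements are > x.
New sorted list: [-15, -12, -10, -9, -7, -1, 12, 27, 31]
New median = -7

Answer: -7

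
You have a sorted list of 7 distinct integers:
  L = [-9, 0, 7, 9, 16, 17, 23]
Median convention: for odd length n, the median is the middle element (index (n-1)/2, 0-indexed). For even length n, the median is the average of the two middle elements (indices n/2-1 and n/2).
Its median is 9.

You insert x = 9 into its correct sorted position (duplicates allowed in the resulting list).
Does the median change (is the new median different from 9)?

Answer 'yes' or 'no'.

Old median = 9
Insert x = 9
New median = 9
Changed? no

Answer: no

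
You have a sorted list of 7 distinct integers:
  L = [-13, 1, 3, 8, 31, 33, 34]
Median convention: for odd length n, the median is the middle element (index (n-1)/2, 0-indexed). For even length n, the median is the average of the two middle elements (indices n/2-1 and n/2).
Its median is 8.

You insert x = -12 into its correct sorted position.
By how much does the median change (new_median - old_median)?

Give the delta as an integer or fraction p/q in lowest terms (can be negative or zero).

Old median = 8
After inserting x = -12: new sorted = [-13, -12, 1, 3, 8, 31, 33, 34]
New median = 11/2
Delta = 11/2 - 8 = -5/2

Answer: -5/2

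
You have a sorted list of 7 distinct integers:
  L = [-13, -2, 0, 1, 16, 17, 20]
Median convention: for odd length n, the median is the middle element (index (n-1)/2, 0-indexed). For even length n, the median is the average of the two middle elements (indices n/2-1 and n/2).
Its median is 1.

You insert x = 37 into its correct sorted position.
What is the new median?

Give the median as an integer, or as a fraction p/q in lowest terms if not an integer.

Answer: 17/2

Derivation:
Old list (sorted, length 7): [-13, -2, 0, 1, 16, 17, 20]
Old median = 1
Insert x = 37
Old length odd (7). Middle was index 3 = 1.
New length even (8). New median = avg of two middle elements.
x = 37: 7 elements are < x, 0 elements are > x.
New sorted list: [-13, -2, 0, 1, 16, 17, 20, 37]
New median = 17/2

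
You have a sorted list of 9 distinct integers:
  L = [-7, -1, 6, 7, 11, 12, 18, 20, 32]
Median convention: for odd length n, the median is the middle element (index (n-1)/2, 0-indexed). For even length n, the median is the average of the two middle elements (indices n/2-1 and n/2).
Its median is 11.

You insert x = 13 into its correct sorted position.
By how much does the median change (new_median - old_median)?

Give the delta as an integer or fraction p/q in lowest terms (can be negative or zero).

Old median = 11
After inserting x = 13: new sorted = [-7, -1, 6, 7, 11, 12, 13, 18, 20, 32]
New median = 23/2
Delta = 23/2 - 11 = 1/2

Answer: 1/2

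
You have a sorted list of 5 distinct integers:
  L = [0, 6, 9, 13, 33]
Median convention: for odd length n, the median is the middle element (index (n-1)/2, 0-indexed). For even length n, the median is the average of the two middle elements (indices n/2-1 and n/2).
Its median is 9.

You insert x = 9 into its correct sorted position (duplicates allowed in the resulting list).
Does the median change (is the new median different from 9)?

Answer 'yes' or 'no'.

Answer: no

Derivation:
Old median = 9
Insert x = 9
New median = 9
Changed? no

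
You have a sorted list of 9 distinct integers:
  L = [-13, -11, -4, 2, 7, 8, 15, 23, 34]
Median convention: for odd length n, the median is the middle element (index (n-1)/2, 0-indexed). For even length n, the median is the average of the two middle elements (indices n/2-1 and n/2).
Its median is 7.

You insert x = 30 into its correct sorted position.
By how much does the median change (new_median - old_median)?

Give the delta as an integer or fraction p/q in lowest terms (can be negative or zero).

Old median = 7
After inserting x = 30: new sorted = [-13, -11, -4, 2, 7, 8, 15, 23, 30, 34]
New median = 15/2
Delta = 15/2 - 7 = 1/2

Answer: 1/2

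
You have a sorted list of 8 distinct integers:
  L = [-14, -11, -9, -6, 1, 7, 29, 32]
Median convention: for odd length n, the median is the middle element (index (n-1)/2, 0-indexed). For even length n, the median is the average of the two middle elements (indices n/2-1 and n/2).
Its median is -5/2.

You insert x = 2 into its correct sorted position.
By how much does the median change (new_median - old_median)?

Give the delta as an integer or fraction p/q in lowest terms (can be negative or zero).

Old median = -5/2
After inserting x = 2: new sorted = [-14, -11, -9, -6, 1, 2, 7, 29, 32]
New median = 1
Delta = 1 - -5/2 = 7/2

Answer: 7/2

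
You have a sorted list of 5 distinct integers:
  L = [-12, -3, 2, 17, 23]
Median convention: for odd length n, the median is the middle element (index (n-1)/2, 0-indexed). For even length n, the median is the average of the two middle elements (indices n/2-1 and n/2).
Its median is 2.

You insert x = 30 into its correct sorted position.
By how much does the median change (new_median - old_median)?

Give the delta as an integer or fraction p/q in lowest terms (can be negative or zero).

Answer: 15/2

Derivation:
Old median = 2
After inserting x = 30: new sorted = [-12, -3, 2, 17, 23, 30]
New median = 19/2
Delta = 19/2 - 2 = 15/2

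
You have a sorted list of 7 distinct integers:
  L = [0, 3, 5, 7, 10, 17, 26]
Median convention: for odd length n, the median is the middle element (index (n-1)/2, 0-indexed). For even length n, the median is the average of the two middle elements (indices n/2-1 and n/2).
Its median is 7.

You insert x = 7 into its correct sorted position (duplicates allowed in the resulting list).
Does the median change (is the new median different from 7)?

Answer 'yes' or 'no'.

Answer: no

Derivation:
Old median = 7
Insert x = 7
New median = 7
Changed? no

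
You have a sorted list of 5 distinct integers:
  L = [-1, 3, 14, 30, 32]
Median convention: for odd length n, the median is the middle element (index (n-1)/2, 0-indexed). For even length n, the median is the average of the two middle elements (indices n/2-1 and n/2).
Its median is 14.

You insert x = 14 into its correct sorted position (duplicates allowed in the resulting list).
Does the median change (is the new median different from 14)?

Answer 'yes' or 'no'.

Answer: no

Derivation:
Old median = 14
Insert x = 14
New median = 14
Changed? no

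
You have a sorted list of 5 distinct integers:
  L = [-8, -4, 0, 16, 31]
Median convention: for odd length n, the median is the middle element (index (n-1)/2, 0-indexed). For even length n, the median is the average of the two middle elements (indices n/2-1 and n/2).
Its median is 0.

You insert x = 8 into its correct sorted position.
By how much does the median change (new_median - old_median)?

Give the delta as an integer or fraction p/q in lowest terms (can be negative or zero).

Answer: 4

Derivation:
Old median = 0
After inserting x = 8: new sorted = [-8, -4, 0, 8, 16, 31]
New median = 4
Delta = 4 - 0 = 4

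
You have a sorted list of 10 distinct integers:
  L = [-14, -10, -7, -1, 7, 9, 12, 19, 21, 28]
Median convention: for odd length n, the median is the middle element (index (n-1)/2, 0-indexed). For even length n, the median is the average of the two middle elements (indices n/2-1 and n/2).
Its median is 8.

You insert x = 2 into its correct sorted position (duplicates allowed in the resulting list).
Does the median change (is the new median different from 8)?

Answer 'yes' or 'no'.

Answer: yes

Derivation:
Old median = 8
Insert x = 2
New median = 7
Changed? yes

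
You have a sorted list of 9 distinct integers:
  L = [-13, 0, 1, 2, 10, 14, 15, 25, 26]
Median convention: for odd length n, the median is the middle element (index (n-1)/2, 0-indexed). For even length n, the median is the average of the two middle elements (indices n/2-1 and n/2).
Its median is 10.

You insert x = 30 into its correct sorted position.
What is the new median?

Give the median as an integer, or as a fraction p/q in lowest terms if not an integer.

Old list (sorted, length 9): [-13, 0, 1, 2, 10, 14, 15, 25, 26]
Old median = 10
Insert x = 30
Old length odd (9). Middle was index 4 = 10.
New length even (10). New median = avg of two middle elements.
x = 30: 9 elements are < x, 0 elements are > x.
New sorted list: [-13, 0, 1, 2, 10, 14, 15, 25, 26, 30]
New median = 12

Answer: 12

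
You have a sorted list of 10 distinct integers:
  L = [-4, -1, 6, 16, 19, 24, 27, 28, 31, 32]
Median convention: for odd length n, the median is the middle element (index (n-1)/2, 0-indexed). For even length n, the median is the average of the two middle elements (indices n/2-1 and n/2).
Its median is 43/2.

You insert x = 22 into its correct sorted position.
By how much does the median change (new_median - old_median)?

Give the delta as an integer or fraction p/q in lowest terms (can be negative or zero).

Answer: 1/2

Derivation:
Old median = 43/2
After inserting x = 22: new sorted = [-4, -1, 6, 16, 19, 22, 24, 27, 28, 31, 32]
New median = 22
Delta = 22 - 43/2 = 1/2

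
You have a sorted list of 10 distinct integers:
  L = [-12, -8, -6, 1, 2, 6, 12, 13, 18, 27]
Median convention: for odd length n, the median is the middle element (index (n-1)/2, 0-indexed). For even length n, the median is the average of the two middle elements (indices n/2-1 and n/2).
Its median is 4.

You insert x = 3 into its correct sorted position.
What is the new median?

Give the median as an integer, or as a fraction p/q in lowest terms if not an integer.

Old list (sorted, length 10): [-12, -8, -6, 1, 2, 6, 12, 13, 18, 27]
Old median = 4
Insert x = 3
Old length even (10). Middle pair: indices 4,5 = 2,6.
New length odd (11). New median = single middle element.
x = 3: 5 elements are < x, 5 elements are > x.
New sorted list: [-12, -8, -6, 1, 2, 3, 6, 12, 13, 18, 27]
New median = 3

Answer: 3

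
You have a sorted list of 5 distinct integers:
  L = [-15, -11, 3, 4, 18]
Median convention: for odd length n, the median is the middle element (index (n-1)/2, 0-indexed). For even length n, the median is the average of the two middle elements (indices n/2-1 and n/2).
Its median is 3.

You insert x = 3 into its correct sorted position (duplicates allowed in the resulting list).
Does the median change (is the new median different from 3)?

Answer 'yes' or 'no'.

Old median = 3
Insert x = 3
New median = 3
Changed? no

Answer: no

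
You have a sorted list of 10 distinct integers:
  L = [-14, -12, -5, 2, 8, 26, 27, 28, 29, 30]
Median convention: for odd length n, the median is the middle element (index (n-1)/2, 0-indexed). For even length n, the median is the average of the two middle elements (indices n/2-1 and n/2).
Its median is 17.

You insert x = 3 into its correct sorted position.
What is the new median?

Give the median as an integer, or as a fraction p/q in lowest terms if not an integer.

Answer: 8

Derivation:
Old list (sorted, length 10): [-14, -12, -5, 2, 8, 26, 27, 28, 29, 30]
Old median = 17
Insert x = 3
Old length even (10). Middle pair: indices 4,5 = 8,26.
New length odd (11). New median = single middle element.
x = 3: 4 elements are < x, 6 elements are > x.
New sorted list: [-14, -12, -5, 2, 3, 8, 26, 27, 28, 29, 30]
New median = 8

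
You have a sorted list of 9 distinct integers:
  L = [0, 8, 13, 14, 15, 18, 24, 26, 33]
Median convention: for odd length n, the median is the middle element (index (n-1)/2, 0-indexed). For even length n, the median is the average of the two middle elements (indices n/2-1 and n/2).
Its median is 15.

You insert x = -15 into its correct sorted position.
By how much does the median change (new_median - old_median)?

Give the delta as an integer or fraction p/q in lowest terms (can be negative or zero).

Old median = 15
After inserting x = -15: new sorted = [-15, 0, 8, 13, 14, 15, 18, 24, 26, 33]
New median = 29/2
Delta = 29/2 - 15 = -1/2

Answer: -1/2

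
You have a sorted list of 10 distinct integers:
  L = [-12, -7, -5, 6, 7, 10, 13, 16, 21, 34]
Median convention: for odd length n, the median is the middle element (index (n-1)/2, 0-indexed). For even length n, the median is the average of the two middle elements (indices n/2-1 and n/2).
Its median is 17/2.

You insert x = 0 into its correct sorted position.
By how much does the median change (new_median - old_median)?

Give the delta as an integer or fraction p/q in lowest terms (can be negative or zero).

Answer: -3/2

Derivation:
Old median = 17/2
After inserting x = 0: new sorted = [-12, -7, -5, 0, 6, 7, 10, 13, 16, 21, 34]
New median = 7
Delta = 7 - 17/2 = -3/2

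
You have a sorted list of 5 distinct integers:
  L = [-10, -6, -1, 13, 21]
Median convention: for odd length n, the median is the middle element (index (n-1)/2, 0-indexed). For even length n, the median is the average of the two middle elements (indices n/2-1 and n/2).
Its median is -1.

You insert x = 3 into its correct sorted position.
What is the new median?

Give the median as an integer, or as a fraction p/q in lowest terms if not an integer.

Answer: 1

Derivation:
Old list (sorted, length 5): [-10, -6, -1, 13, 21]
Old median = -1
Insert x = 3
Old length odd (5). Middle was index 2 = -1.
New length even (6). New median = avg of two middle elements.
x = 3: 3 elements are < x, 2 elements are > x.
New sorted list: [-10, -6, -1, 3, 13, 21]
New median = 1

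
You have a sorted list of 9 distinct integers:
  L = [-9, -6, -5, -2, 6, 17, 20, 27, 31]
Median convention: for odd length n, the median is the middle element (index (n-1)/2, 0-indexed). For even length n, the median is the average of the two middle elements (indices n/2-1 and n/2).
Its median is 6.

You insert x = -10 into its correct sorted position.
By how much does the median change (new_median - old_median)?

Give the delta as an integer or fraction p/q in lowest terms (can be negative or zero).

Answer: -4

Derivation:
Old median = 6
After inserting x = -10: new sorted = [-10, -9, -6, -5, -2, 6, 17, 20, 27, 31]
New median = 2
Delta = 2 - 6 = -4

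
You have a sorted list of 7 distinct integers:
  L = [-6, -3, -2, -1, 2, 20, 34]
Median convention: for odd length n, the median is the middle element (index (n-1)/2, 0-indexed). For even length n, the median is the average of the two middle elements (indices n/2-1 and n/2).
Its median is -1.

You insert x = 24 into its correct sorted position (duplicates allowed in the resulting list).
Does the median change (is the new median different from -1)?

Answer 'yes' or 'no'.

Answer: yes

Derivation:
Old median = -1
Insert x = 24
New median = 1/2
Changed? yes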